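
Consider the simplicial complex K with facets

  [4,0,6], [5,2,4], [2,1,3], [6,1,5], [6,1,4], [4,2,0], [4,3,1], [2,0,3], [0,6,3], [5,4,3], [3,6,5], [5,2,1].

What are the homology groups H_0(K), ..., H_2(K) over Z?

H_0 ≅ Z,  H_1 ≅ Z/2Z,  H_2 = 0.

We work with the vertex ordering 0 < 1 < 2 < 3 < 4 < 5 < 6. The simplices of K, each written with vertices in increasing order, are:

  0-simplices (7): [0], [1], [2], [3], [4], [5], [6]
  1-simplices (18): [0,2], [0,3], [0,4], [0,6], [1,2], [1,3], [1,4], [1,5], [1,6], [2,3], [2,4], [2,5], [3,4], [3,5], [3,6], [4,5], [4,6], [5,6]
  2-simplices (12): [0,2,3], [0,2,4], [0,3,6], [0,4,6], [1,2,3], [1,2,5], [1,3,4], [1,4,6], [1,5,6], [2,4,5], [3,4,5], [3,5,6]

so the chain groups are C_0 ≅ Z^7, C_1 ≅ Z^18, C_2 ≅ Z^12.

The boundary map ∂_1: C_1 → C_0 maps an edge to its endpoints' difference, ∂[p,q] = q − p.
The resulting 7×18 matrix has rank 6, and its Smith normal form has invariant factors (1,1,1,1,1,1).

∂_2: C_2 → C_1 sends each 2-simplex [p,q,r] to [q,r] − [p,r] + [p,q]. For instance
  ∂[1,4,6] = [4,6] − [1,6] + [1,4],
  ∂[0,4,6] = [4,6] − [0,6] + [0,4].
As a 18×12 matrix over Z this has rank 12, with invariant factors (1,1,1,1,1,1,1,1,1,1,1,2).

Now H_k = ker ∂_k / im ∂_{k+1}, so:

  H_0: rank C_0 − rank ∂_1 = 7 − 6 = 1, and the invariant factors of ∂_1 are all 1, so H_0 ≅ Z.
  H_1: rank ker ∂_1 − rank ∂_2 = (18 − 6) − 12 = 0, and ∂_2 has invariant factor 2 > 1, so H_1 ≅ Z/2Z.
  H_2: rank ker ∂_2 − rank ∂_3 = (12 − 12) − 0 = 0, and there is no ∂_3, so H_2 ≅ 0.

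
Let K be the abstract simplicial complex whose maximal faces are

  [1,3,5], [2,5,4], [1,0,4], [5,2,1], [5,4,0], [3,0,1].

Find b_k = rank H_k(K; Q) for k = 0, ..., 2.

Fix the vertex order 0 < 1 < 2 < 3 < 4 < 5 and write every simplex with vertices in increasing order. Then dim K = 2 and the simplices of K are:

  0-simplices (6): [0], [1], [2], [3], [4], [5]
  1-simplices (12): [0,1], [0,3], [0,4], [0,5], [1,2], [1,3], [1,4], [1,5], [2,4], [2,5], [3,5], [4,5]
  2-simplices (6): [0,1,3], [0,1,4], [0,4,5], [1,2,5], [1,3,5], [2,4,5]

Hence C_0 ≅ Z^6, C_1 ≅ Z^12, C_2 ≅ Z^6.

The boundary map ∂_1: C_1 → C_0 maps an edge to its endpoints' difference, ∂[p,q] = q − p.
As a 6×12 matrix over Z this has rank 5, with invariant factors (1,1,1,1,1).

Boundary ∂_2: C_2 → C_1 acts by ∂[p,q,r] = [q,r] − [p,r] + [p,q]. For instance
  ∂[0,1,4] = [1,4] − [0,4] + [0,1],
  ∂[0,1,3] = [1,3] − [0,3] + [0,1].
The resulting 12×6 matrix has rank 6, and its Smith normal form has invariant factors (1,1,1,1,1,1).

From H_k ≅ ker(∂_k) / im(∂_{k+1}) we obtain:

  H_0: rank C_0 − rank ∂_1 = 6 − 5 = 1, and the invariant factors of ∂_1 are all 1, so H_0 ≅ Z.
  H_1: rank ker ∂_1 − rank ∂_2 = (12 − 5) − 6 = 1, and the invariant factors of ∂_2 are all 1, so H_1 ≅ Z.
  H_2: rank ker ∂_2 − rank ∂_3 = (6 − 6) − 0 = 0, and there is no ∂_3, so H_2 ≅ 0.

As a check, the Euler characteristic is 6 − 12 + 6 = 0, which agrees with 1 − 1 + 0 = 0.

Hence the Betti numbers are b_0 = 1, b_1 = 1, b_2 = 0.

b_0 = 1, b_1 = 1, b_2 = 0.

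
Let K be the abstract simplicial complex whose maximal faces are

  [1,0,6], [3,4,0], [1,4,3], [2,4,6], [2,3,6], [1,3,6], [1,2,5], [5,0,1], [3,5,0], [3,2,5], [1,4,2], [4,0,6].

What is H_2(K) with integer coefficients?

H_2 ≅ 0.

Order the vertices as 0 < 1 < 2 < 3 < 4 < 5 < 6. Listing each simplex with vertices in this order, K has dimension 2 with simplices:

  0-simplices (7): [0], [1], [2], [3], [4], [5], [6]
  1-simplices (18): [0,1], [0,3], [0,4], [0,5], [0,6], [1,2], [1,3], [1,4], [1,5], [1,6], [2,3], [2,4], [2,5], [2,6], [3,4], [3,5], [3,6], [4,6]
  2-simplices (12): [0,1,5], [0,1,6], [0,3,4], [0,3,5], [0,4,6], [1,2,4], [1,2,5], [1,3,4], [1,3,6], [2,3,5], [2,3,6], [2,4,6]

so the chain groups are C_0 ≅ Z^7, C_1 ≅ Z^18, C_2 ≅ Z^12.

Boundary ∂_1: C_1 → C_0 sends each edge [p,q] (with p < q) to q − p.
The 7×18 boundary matrix has rank 6 and Smith normal form diag(1,1,1,1,1,1).

Boundary ∂_2: C_2 → C_1 sends each 2-simplex [p,q,r] to [q,r] − [p,r] + [p,q]. For instance
  ∂[0,4,6] = [4,6] − [0,6] + [0,4],
  ∂[1,2,4] = [2,4] − [1,4] + [1,2].
The resulting 18×12 matrix has rank 12, and its Smith normal form has invariant factors (1,1,1,1,1,1,1,1,1,1,1,2).

From H_k ≅ ker(∂_k) / im(∂_{k+1}) we obtain:

  H_2: rank ker ∂_2 − rank ∂_3 = (12 − 12) − 0 = 0, and there is no ∂_3, so H_2 = 0.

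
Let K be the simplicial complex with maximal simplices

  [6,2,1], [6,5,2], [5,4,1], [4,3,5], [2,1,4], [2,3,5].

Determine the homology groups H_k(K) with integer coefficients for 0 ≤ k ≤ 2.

H_0 ≅ Z,  H_1 ≅ Z,  H_2 = 0.

Take the total order 1 < 2 < 3 < 4 < 5 < 6 on the vertex set. Then K (dimension 2) consists of the simplices:

  0-simplices (6): [1], [2], [3], [4], [5], [6]
  1-simplices (12): [1,2], [1,4], [1,5], [1,6], [2,3], [2,4], [2,5], [2,6], [3,4], [3,5], [4,5], [5,6]
  2-simplices (6): [1,2,4], [1,2,6], [1,4,5], [2,3,5], [2,5,6], [3,4,5]

giving chain groups C_0 ≅ Z^6, C_1 ≅ Z^12, C_2 ≅ Z^6.

Boundary ∂_1: C_1 → C_0 maps an edge to its endpoints' difference, ∂[p,q] = q − p.
This gives a 6×12 integer matrix of rank 5; reducing to Smith normal form yields diagonal entries (1,1,1,1,1).

Boundary ∂_2: C_2 → C_1 acts by ∂[p,q,r] = [q,r] − [p,r] + [p,q]. For instance
  ∂[1,4,5] = [4,5] − [1,5] + [1,4],
  ∂[1,2,4] = [2,4] − [1,4] + [1,2].
This gives a 12×6 integer matrix of rank 6; reducing to Smith normal form yields diagonal entries (1,1,1,1,1,1).

From H_k ≅ ker(∂_k) / im(∂_{k+1}) we obtain:

  H_0: rank C_0 − rank ∂_1 = 6 − 5 = 1, and the invariant factors of ∂_1 are all 1, so H_0 = Z.
  H_1: rank ker ∂_1 − rank ∂_2 = (12 − 5) − 6 = 1, and the invariant factors of ∂_2 are all 1, so H_1 = Z.
  H_2: rank ker ∂_2 − rank ∂_3 = (6 − 6) − 0 = 0, and there is no ∂_3, so H_2 = 0.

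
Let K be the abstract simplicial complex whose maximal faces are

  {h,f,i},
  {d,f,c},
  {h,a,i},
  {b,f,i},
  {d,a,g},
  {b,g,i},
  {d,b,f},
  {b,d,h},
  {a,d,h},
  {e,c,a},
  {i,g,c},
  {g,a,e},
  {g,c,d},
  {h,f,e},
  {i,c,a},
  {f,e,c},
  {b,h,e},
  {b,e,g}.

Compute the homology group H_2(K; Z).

H_2 ≅ 0.

Take the total order a < b < c < d < e < f < g < h < i on the vertex set. Then K (dimension 2) consists of the simplices:

  0-simplices (9): a, b, c, d, e, f, g, h, i
  1-simplices (27): ac, ad, ae, ag, ah, ai, bd, be, bf, bg, bh, bi, cd, ce, cf, cg, ci, df, dg, dh, ef, eg, eh, fh, fi, gi, hi
  2-simplices (18): ace, aci, adg, adh, aeg, ahi, bdf, bdh, beg, beh, bfi, bgi, cdf, cdg, cef, cgi, efh, fhi

so the chain groups are C_0 ≅ Z^9, C_1 ≅ Z^27, C_2 ≅ Z^18.

The boundary map ∂_1: C_1 → C_0 maps an edge to its endpoints' difference, ∂[p,q] = q − p.
As a 9×27 matrix over Z this has rank 8, with invariant factors (1,1,1,1,1,1,1,1).

Boundary ∂_2: C_2 → C_1 sends each 2-simplex [p,q,r] to [q,r] − [p,r] + [p,q]. For instance
  ∂beg = eg − bg + be,
  ∂ace = ce − ae + ac.
This gives a 27×18 integer matrix of rank 18; reducing to Smith normal form yields diagonal entries (1,1,1,1,1,1,1,1,1,1,1,1,1,1,1,1,1,2).

From H_k ≅ ker(∂_k) / im(∂_{k+1}) we obtain:

  H_2: rank ker ∂_2 − rank ∂_3 = (18 − 18) − 0 = 0, and there is no ∂_3, so H_2 ≅ 0.

(K is a triangulation of the Klein bottle.)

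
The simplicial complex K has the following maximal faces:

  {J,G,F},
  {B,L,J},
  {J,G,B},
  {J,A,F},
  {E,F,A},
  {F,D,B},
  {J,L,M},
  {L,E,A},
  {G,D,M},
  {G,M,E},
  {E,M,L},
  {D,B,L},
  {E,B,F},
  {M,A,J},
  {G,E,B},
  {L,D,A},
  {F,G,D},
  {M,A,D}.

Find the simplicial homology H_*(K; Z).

H_0 ≅ Z,  H_1 ≅ Z ⊕ Z_2,  H_2 = 0.

Order the vertices as A < B < D < E < F < G < J < L < M. Listing each simplex with vertices in this order, K has dimension 2 with simplices:

  0-simplices (9): A, B, D, E, F, G, J, L, M
  1-simplices (27): AD, AE, AF, AJ, AL, AM, BD, BE, BF, BG, BJ, BL, DF, DG, DL, DM, EF, EG, EL, EM, FG, FJ, GJ, GM, JL, JM, LM
  2-simplices (18): ADL, ADM, AEF, AEL, AFJ, AJM, BDF, BDL, BEF, BEG, BGJ, BJL, DFG, DGM, EGM, ELM, FGJ, JLM

so the chain groups are C_0 ≅ Z^9, C_1 ≅ Z^27, C_2 ≅ Z^18.

Boundary ∂_1: C_1 → C_0 maps an edge to its endpoints' difference, ∂[p,q] = q − p.
The resulting 9×27 matrix has rank 8, and its Smith normal form has invariant factors (1,1,1,1,1,1,1,1).

The boundary map ∂_2: C_2 → C_1 maps a triangle to the signed sum of its edges. For instance
  ∂AEF = EF − AF + AE,
  ∂AFJ = FJ − AJ + AF.
As a 27×18 matrix over Z this has rank 18, with invariant factors (1,1,1,1,1,1,1,1,1,1,1,1,1,1,1,1,1,2).

Reading off H_k = ker ∂_k / im ∂_{k+1}:

  H_0: rank C_0 − rank ∂_1 = 9 − 8 = 1, and the invariant factors of ∂_1 are all 1, so H_0 = Z.
  H_1: rank ker ∂_1 − rank ∂_2 = (27 − 8) − 18 = 1, and ∂_2 has invariant factor 2 > 1, so H_1 = Z ⊕ Z_2.
  H_2: rank ker ∂_2 − rank ∂_3 = (18 − 18) − 0 = 0, and there is no ∂_3, so H_2 = 0.

As a check, the Euler characteristic is 9 − 27 + 18 = 0, which agrees with 1 − 1 + 0 = 0.
(K is a triangulation of the Klein bottle.)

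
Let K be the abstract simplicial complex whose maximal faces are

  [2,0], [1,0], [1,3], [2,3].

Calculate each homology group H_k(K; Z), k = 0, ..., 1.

H_0 ≅ Z,  H_1 ≅ Z.

Order the vertices as 0 < 1 < 2 < 3. Listing each simplex with vertices in this order, K has dimension 1 with simplices:

  0-simplices (4): [0], [1], [2], [3]
  1-simplices (4): [0,1], [0,2], [1,3], [2,3]

giving chain groups C_0 ≅ Z^4, C_1 ≅ Z^4.

Boundary ∂_1: C_1 → C_0 sends each edge [p,q] (with p < q) to q − p.
The resulting 4×4 matrix has rank 3, and its Smith normal form has invariant factors (1,1,1).

From H_k ≅ ker(∂_k) / im(∂_{k+1}) we obtain:

  H_0: rank C_0 − rank ∂_1 = 4 − 3 = 1, and the invariant factors of ∂_1 are all 1, so H_0 ≅ Z.
  H_1: rank ker ∂_1 − rank ∂_2 = (4 − 3) − 0 = 1, and there is no ∂_2, so H_1 ≅ Z.

As a check, the Euler characteristic is 4 − 4 = 0, which agrees with 1 − 1 = 0.
(K is a triangulation of the circle S^1.)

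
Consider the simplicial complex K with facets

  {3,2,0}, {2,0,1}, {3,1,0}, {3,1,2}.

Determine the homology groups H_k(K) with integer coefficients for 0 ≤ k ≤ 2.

Fix the vertex order 0 < 1 < 2 < 3 and write every simplex with vertices in increasing order. Then dim K = 2 and the simplices of K are:

  0-simplices (4): [0], [1], [2], [3]
  1-simplices (6): [0,1], [0,2], [0,3], [1,2], [1,3], [2,3]
  2-simplices (4): [0,1,2], [0,1,3], [0,2,3], [1,2,3]

Hence C_0 ≅ Z^4, C_1 ≅ Z^6, C_2 ≅ Z^4.

Boundary ∂_1: C_1 → C_0 is given by ∂[p,q] = [q] − [p].
The resulting 4×6 matrix has rank 3, and its Smith normal form has invariant factors (1,1,1).

Boundary ∂_2: C_2 → C_1 acts by ∂[p,q,r] = [q,r] − [p,r] + [p,q]. For instance
  ∂[0,1,2] = [1,2] − [0,2] + [0,1],
  ∂[1,2,3] = [2,3] − [1,3] + [1,2].
The 6×4 boundary matrix has rank 3 and Smith normal form diag(1,1,1).

From H_k ≅ ker(∂_k) / im(∂_{k+1}) we obtain:

  H_0: rank C_0 − rank ∂_1 = 4 − 3 = 1, and the invariant factors of ∂_1 are all 1, so H_0 = Z.
  H_1: rank ker ∂_1 − rank ∂_2 = (6 − 3) − 3 = 0, and the invariant factors of ∂_2 are all 1, so H_1 = 0.
  H_2: rank ker ∂_2 − rank ∂_3 = (4 − 3) − 0 = 1, and there is no ∂_3, so H_2 = Z.

As a check, the Euler characteristic is 4 − 6 + 4 = 2, which agrees with 1 − 0 + 1 = 2.

H_0 ≅ Z,  H_1 = 0,  H_2 ≅ Z.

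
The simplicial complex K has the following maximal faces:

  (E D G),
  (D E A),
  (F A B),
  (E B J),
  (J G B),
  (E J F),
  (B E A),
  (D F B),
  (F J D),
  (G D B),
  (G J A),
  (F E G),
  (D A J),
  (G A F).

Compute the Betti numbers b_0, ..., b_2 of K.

b_0 = 1, b_1 = 2, b_2 = 1.

We work with the vertex ordering A < B < D < E < F < G < J. The simplices of K, each written with vertices in increasing order, are:

  0-simplices (7): A, B, D, E, F, G, J
  1-simplices (21): AB, AD, AE, AF, AG, AJ, BD, BE, BF, BG, BJ, DE, DF, DG, DJ, EF, EG, EJ, FG, FJ, GJ
  2-simplices (14): ABE, ABF, ADE, ADJ, AFG, AGJ, BDF, BDG, BEJ, BGJ, DEG, DFJ, EFG, EFJ

so the chain groups are C_0 ≅ Z^7, C_1 ≅ Z^21, C_2 ≅ Z^14.

Boundary ∂_1: C_1 → C_0 maps an edge to its endpoints' difference, ∂[p,q] = q − p.
The 7×21 boundary matrix has rank 6 and Smith normal form diag(1,1,1,1,1,1).

∂_2: C_2 → C_1 maps a triangle to the signed sum of its edges. For instance
  ∂AFG = FG − AG + AF,
  ∂ABF = BF − AF + AB.
As a 21×14 matrix over Z this has rank 13, with invariant factors (1,1,1,1,1,1,1,1,1,1,1,1,1).

Computing H_k = (kernel of ∂_k) / (image of ∂_{k+1}):

  H_0: rank C_0 − rank ∂_1 = 7 − 6 = 1, and the invariant factors of ∂_1 are all 1, so H_0 ≅ Z.
  H_1: rank ker ∂_1 − rank ∂_2 = (21 − 6) − 13 = 2, and the invariant factors of ∂_2 are all 1, so H_1 ≅ Z^2.
  H_2: rank ker ∂_2 − rank ∂_3 = (14 − 13) − 0 = 1, and there is no ∂_3, so H_2 ≅ Z.

As a check, the Euler characteristic is 7 − 21 + 14 = 0, which agrees with 1 − 2 + 1 = 0.

Hence the Betti numbers are b_0 = 1, b_1 = 2, b_2 = 1.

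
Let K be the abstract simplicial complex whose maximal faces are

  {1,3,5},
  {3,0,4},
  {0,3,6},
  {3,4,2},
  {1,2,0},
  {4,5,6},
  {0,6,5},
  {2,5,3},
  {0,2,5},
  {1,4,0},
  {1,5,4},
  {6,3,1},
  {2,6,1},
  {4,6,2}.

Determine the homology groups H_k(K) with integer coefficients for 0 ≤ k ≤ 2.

Take the total order 0 < 1 < 2 < 3 < 4 < 5 < 6 on the vertex set. Then K (dimension 2) consists of the simplices:

  0-simplices (7): [0], [1], [2], [3], [4], [5], [6]
  1-simplices (21): [0,1], [0,2], [0,3], [0,4], [0,5], [0,6], [1,2], [1,3], [1,4], [1,5], [1,6], [2,3], [2,4], [2,5], [2,6], [3,4], [3,5], [3,6], [4,5], [4,6], [5,6]
  2-simplices (14): [0,1,2], [0,1,4], [0,2,5], [0,3,4], [0,3,6], [0,5,6], [1,2,6], [1,3,5], [1,3,6], [1,4,5], [2,3,4], [2,3,5], [2,4,6], [4,5,6]

giving chain groups C_0 ≅ Z^7, C_1 ≅ Z^21, C_2 ≅ Z^14.

Boundary ∂_1: C_1 → C_0 is given by ∂[p,q] = [q] − [p]. For instance
  ∂[0,1] = [1] − [0].
The resulting 7×21 matrix has rank 6, and its Smith normal form has invariant factors (1,1,1,1,1,1).

Boundary ∂_2: C_2 → C_1 maps a triangle to the signed sum of its edges. For instance
  ∂[0,2,5] = [2,5] − [0,5] + [0,2],
  ∂[0,3,6] = [3,6] − [0,6] + [0,3].
As a 21×14 matrix over Z this has rank 13, with invariant factors (1,1,1,1,1,1,1,1,1,1,1,1,1).

Reading off H_k = ker ∂_k / im ∂_{k+1}:

  H_0: rank C_0 − rank ∂_1 = 7 − 6 = 1, and the invariant factors of ∂_1 are all 1, so H_0 = Z.
  H_1: rank ker ∂_1 − rank ∂_2 = (21 − 6) − 13 = 2, and the invariant factors of ∂_2 are all 1, so H_1 = Z^2.
  H_2: rank ker ∂_2 − rank ∂_3 = (14 − 13) − 0 = 1, and there is no ∂_3, so H_2 = Z.

As a check, the Euler characteristic is 7 − 21 + 14 = 0, which agrees with 1 − 2 + 1 = 0.

H_0 ≅ Z,  H_1 ≅ Z^2,  H_2 ≅ Z.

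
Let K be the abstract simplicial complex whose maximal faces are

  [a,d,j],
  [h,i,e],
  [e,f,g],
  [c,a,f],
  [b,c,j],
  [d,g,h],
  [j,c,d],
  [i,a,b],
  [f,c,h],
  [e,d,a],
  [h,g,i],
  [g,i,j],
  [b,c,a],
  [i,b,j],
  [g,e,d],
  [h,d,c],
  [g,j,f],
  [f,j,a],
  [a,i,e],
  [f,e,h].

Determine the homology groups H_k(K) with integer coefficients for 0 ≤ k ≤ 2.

H_0 = Z,  H_1 = Z ⊕ Z/2Z,  H_2 = 0.

We work with the vertex ordering a < b < c < d < e < f < g < h < i < j. The simplices of K, each written with vertices in increasing order, are:

  0-simplices (10): a, b, c, d, e, f, g, h, i, j
  1-simplices (30): ab, ac, ad, ae, af, ai, aj, bc, bi, bj, cd, cf, ch, cj, de, dg, dh, dj, ef, eg, eh, ei, fg, fh, fj, gh, gi, gj, hi, ij
  2-simplices (20): abc, abi, acf, ade, adj, aei, afj, bcj, bij, cdh, cdj, cfh, deg, dgh, efg, efh, ehi, fgj, ghi, gij

Hence C_0 ≅ Z^10, C_1 ≅ Z^30, C_2 ≅ Z^20.

∂_1: C_1 → C_0 is given by ∂[p,q] = [q] − [p]. For instance
  ∂dj = j − d.
The resulting 10×30 matrix has rank 9, and its Smith normal form has invariant factors (1,1,1,1,1,1,1,1,1).

∂_2: C_2 → C_1 acts by ∂[p,q,r] = [q,r] − [p,r] + [p,q]. For instance
  ∂cdh = dh − ch + cd,
  ∂abi = bi − ai + ab.
As a 30×20 matrix over Z this has rank 20, with invariant factors (1,1,1,1,1,1,1,1,1,1,1,1,1,1,1,1,1,1,1,2).

Now H_k = ker ∂_k / im ∂_{k+1}, so:

  H_0: rank C_0 − rank ∂_1 = 10 − 9 = 1, and the invariant factors of ∂_1 are all 1, so H_0 ≅ Z.
  H_1: rank ker ∂_1 − rank ∂_2 = (30 − 9) − 20 = 1, and ∂_2 has invariant factor 2 > 1, so H_1 ≅ Z ⊕ Z/2Z.
  H_2: rank ker ∂_2 − rank ∂_3 = (20 − 20) − 0 = 0, and there is no ∂_3, so H_2 ≅ 0.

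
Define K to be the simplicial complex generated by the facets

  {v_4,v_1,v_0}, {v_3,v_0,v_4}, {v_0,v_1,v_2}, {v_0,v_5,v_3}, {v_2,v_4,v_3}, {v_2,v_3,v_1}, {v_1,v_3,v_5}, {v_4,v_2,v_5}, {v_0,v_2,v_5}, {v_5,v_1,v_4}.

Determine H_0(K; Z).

Take the total order v_0 < v_1 < v_2 < v_3 < v_4 < v_5 on the vertex set. Then K (dimension 2) consists of the simplices:

  0-simplices (6): [v_0], [v_1], [v_2], [v_3], [v_4], [v_5]
  1-simplices (15): (15 of them)
  2-simplices (10): [v_0,v_1,v_2], [v_0,v_1,v_4], [v_0,v_2,v_5], [v_0,v_3,v_4], [v_0,v_3,v_5], [v_1,v_2,v_3], [v_1,v_3,v_5], [v_1,v_4,v_5], [v_2,v_3,v_4], [v_2,v_4,v_5]

Hence C_0 ≅ Z^6, C_1 ≅ Z^15, C_2 ≅ Z^10.

Boundary ∂_1: C_1 → C_0 is given by ∂[p,q] = [q] − [p].
The resulting 6×15 matrix has rank 5, and its Smith normal form has invariant factors (1,1,1,1,1).

Boundary ∂_2: C_2 → C_1 acts by ∂[p,q,r] = [q,r] − [p,r] + [p,q]. For instance
  ∂[v_0,v_3,v_5] = [v_3,v_5] − [v_0,v_5] + [v_0,v_3],
  ∂[v_0,v_2,v_5] = [v_2,v_5] − [v_0,v_5] + [v_0,v_2].
As a 15×10 matrix over Z this has rank 10, with invariant factors (1,1,1,1,1,1,1,1,1,2).

Now H_k = ker ∂_k / im ∂_{k+1}, so:

  H_0: rank C_0 − rank ∂_1 = 6 − 5 = 1, and the invariant factors of ∂_1 are all 1, so H_0 = Z.

H_0 = Z.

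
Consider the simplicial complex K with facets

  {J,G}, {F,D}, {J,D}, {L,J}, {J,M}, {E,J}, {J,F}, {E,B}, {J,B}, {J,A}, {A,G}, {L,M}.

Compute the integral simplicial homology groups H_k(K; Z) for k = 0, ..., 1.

H_0 = Z,  H_1 = Z^4.

K has 9 vertices, 12 edges.
rank ∂_0 = 0, rank ∂_1 = 8 ⇒ b_0 = 9 − 0 − 8 = 1; all invariant factors of ∂_1 are 1 so no torsion. So H_0 ≅ Z.
rank ∂_1 = 8, rank ∂_2 = 0 ⇒ b_1 = 12 − 8 − 0 = 4. So H_1 ≅ Z^4.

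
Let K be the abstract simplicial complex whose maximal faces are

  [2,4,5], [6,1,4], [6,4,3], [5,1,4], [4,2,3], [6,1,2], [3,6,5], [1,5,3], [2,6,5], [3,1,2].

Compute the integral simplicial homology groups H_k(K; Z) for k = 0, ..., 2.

H_0 = Z,  H_1 = Z/2,  H_2 = 0.

K has 6 vertices, 15 edges, 10 triangles.
rank ∂_0 = 0, rank ∂_1 = 5 ⇒ b_0 = 6 − 0 − 5 = 1; all invariant factors of ∂_1 are 1 so no torsion. So H_0 ≅ Z.
rank ∂_1 = 5, rank ∂_2 = 10 ⇒ b_1 = 15 − 5 − 10 = 0; ∂_2 has invariant factor(s) [2] giving torsion. So H_1 ≅ Z/2.
rank ∂_2 = 10, rank ∂_3 = 0 ⇒ b_2 = 10 − 10 − 0 = 0. So H_2 ≅ 0.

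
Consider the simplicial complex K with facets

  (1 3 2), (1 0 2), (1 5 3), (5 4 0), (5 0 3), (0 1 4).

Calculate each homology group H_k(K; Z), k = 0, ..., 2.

K has 6 vertices, 12 edges, 6 triangles.
rank ∂_0 = 0, rank ∂_1 = 5 ⇒ b_0 = 6 − 0 − 5 = 1; all invariant factors of ∂_1 are 1 so no torsion. So H_0 ≅ Z.
rank ∂_1 = 5, rank ∂_2 = 6 ⇒ b_1 = 12 − 5 − 6 = 1; all invariant factors of ∂_2 are 1 so no torsion. So H_1 ≅ Z.
rank ∂_2 = 6, rank ∂_3 = 0 ⇒ b_2 = 6 − 6 − 0 = 0. So H_2 ≅ 0.

H_0 = Z,  H_1 = Z,  H_2 = 0.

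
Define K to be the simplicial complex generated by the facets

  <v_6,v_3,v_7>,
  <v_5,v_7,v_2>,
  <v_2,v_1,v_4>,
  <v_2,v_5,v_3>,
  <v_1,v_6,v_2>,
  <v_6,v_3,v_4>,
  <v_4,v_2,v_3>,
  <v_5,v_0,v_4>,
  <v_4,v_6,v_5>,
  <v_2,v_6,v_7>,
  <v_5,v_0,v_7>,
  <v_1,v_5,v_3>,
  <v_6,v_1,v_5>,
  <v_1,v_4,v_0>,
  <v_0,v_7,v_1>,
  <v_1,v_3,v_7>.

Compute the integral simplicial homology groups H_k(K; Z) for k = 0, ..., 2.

Take the total order v_0 < v_1 < v_2 < v_3 < v_4 < v_5 < v_6 < v_7 on the vertex set. Then K (dimension 2) consists of the simplices:

  0-simplices (8): [v_0], [v_1], [v_2], [v_3], [v_4], [v_5], [v_6], [v_7]
  1-simplices (24): (24 of them)
  2-simplices (16): (16 of them)

Hence C_0 ≅ Z^8, C_1 ≅ Z^24, C_2 ≅ Z^16.

∂_1: C_1 → C_0 is given by ∂[p,q] = [q] − [p]. For instance
  ∂[v_2,v_6] = [v_6] − [v_2].
As a 8×24 matrix over Z this has rank 7, with invariant factors (1,1,1,1,1,1,1).

Boundary ∂_2: C_2 → C_1 acts by ∂[p,q,r] = [q,r] − [p,r] + [p,q]. For instance
  ∂[v_2,v_6,v_7] = [v_6,v_7] − [v_2,v_7] + [v_2,v_6],
  ∂[v_1,v_3,v_5] = [v_3,v_5] − [v_1,v_5] + [v_1,v_3].
The resulting 24×16 matrix has rank 15, and its Smith normal form has invariant factors (1,1,1,1,1,1,1,1,1,1,1,1,1,1,1).

From H_k ≅ ker(∂_k) / im(∂_{k+1}) we obtain:

  H_0: rank C_0 − rank ∂_1 = 8 − 7 = 1, and the invariant factors of ∂_1 are all 1, so H_0 ≅ Z.
  H_1: rank ker ∂_1 − rank ∂_2 = (24 − 7) − 15 = 2, and the invariant factors of ∂_2 are all 1, so H_1 ≅ Z^2.
  H_2: rank ker ∂_2 − rank ∂_3 = (16 − 15) − 0 = 1, and there is no ∂_3, so H_2 ≅ Z.

As a check, the Euler characteristic is 8 − 24 + 16 = 0, which agrees with 1 − 2 + 1 = 0.

H_0 ≅ Z,  H_1 ≅ Z^2,  H_2 ≅ Z.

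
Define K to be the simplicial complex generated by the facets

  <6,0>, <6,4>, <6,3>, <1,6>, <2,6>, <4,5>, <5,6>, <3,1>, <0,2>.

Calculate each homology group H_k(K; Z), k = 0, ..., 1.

We work with the vertex ordering 0 < 1 < 2 < 3 < 4 < 5 < 6. The simplices of K, each written with vertices in increasing order, are:

  0-simplices (7): [0], [1], [2], [3], [4], [5], [6]
  1-simplices (9): [0,2], [0,6], [1,3], [1,6], [2,6], [3,6], [4,5], [4,6], [5,6]

Hence C_0 ≅ Z^7, C_1 ≅ Z^9.

The boundary map ∂_1: C_1 → C_0 maps an edge to its endpoints' difference, ∂[p,q] = q − p. For instance
  ∂[4,5] = [5] − [4].
The 7×9 boundary matrix has rank 6 and Smith normal form diag(1,1,1,1,1,1).

Computing H_k = (kernel of ∂_k) / (image of ∂_{k+1}):

  H_0: rank C_0 − rank ∂_1 = 7 − 6 = 1, and the invariant factors of ∂_1 are all 1, so H_0 ≅ Z.
  H_1: rank ker ∂_1 − rank ∂_2 = (9 − 6) − 0 = 3, and there is no ∂_2, so H_1 ≅ Z^3.

H_0 = Z,  H_1 = Z^3.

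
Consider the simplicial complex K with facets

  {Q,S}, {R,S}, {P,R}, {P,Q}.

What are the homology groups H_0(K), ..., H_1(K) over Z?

H_0 ≅ Z,  H_1 ≅ Z.

Take the total order P < Q < R < S on the vertex set. Then K (dimension 1) consists of the simplices:

  0-simplices (4): P, Q, R, S
  1-simplices (4): PQ, PR, QS, RS

so the chain groups are C_0 ≅ Z^4, C_1 ≅ Z^4.

∂_1: C_1 → C_0 maps an edge to its endpoints' difference, ∂[p,q] = q − p. For instance
  ∂QS = S − Q.
As a 4×4 matrix over Z this has rank 3, with invariant factors (1,1,1).

Computing H_k = (kernel of ∂_k) / (image of ∂_{k+1}):

  H_0: rank C_0 − rank ∂_1 = 4 − 3 = 1, and the invariant factors of ∂_1 are all 1, so H_0 ≅ Z.
  H_1: rank ker ∂_1 − rank ∂_2 = (4 − 3) − 0 = 1, and there is no ∂_2, so H_1 ≅ Z.

(K is a triangulation of the circle S^1.)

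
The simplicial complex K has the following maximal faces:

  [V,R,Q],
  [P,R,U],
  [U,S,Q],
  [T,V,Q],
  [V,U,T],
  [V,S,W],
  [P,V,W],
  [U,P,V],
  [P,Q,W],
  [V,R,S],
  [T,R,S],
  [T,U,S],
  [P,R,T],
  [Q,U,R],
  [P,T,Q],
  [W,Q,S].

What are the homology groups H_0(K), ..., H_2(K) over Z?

K has 8 vertices, 24 edges, 16 triangles.
rank ∂_0 = 0, rank ∂_1 = 7 ⇒ b_0 = 8 − 0 − 7 = 1; all invariant factors of ∂_1 are 1 so no torsion. So H_0 = Z.
rank ∂_1 = 7, rank ∂_2 = 15 ⇒ b_1 = 24 − 7 − 15 = 2; all invariant factors of ∂_2 are 1 so no torsion. So H_1 = Z^2.
rank ∂_2 = 15, rank ∂_3 = 0 ⇒ b_2 = 16 − 15 − 0 = 1. So H_2 = Z.

H_0 = Z,  H_1 = Z^2,  H_2 = Z.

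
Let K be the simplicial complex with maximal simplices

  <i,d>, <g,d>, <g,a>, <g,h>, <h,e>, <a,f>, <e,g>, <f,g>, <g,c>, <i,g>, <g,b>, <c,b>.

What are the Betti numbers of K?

We work with the vertex ordering a < b < c < d < e < f < g < h < i. The simplices of K, each written with vertices in increasing order, are:

  0-simplices (9): a, b, c, d, e, f, g, h, i
  1-simplices (12): af, ag, bc, bg, cg, dg, di, eg, eh, fg, gh, gi

Hence C_0 ≅ Z^9, C_1 ≅ Z^12.

Boundary ∂_1: C_1 → C_0 maps an edge to its endpoints' difference, ∂[p,q] = q − p.
The resulting 9×12 matrix has rank 8, and its Smith normal form has invariant factors (1,1,1,1,1,1,1,1).

Now H_k = ker ∂_k / im ∂_{k+1}, so:

  H_0: rank C_0 − rank ∂_1 = 9 − 8 = 1, and the invariant factors of ∂_1 are all 1, so H_0 = Z.
  H_1: rank ker ∂_1 − rank ∂_2 = (12 − 8) − 0 = 4, and there is no ∂_2, so H_1 = Z^4.

Hence the Betti numbers are b_0 = 1, b_1 = 4.

b_0 = 1, b_1 = 4.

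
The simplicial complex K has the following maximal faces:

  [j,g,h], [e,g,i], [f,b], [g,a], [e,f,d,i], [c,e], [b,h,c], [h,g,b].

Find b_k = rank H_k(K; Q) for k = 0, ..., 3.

b_0 = 1, b_1 = 2, b_2 = 0, b_3 = 0.

K has 10 vertices, 18 edges, 8 triangles, 1 3-simplex.
rank ∂_0 = 0, rank ∂_1 = 9 ⇒ b_0 = 10 − 0 − 9 = 1; all invariant factors of ∂_1 are 1 so no torsion. So H_0 = Z.
rank ∂_1 = 9, rank ∂_2 = 7 ⇒ b_1 = 18 − 9 − 7 = 2; all invariant factors of ∂_2 are 1 so no torsion. So H_1 = Z^2.
rank ∂_2 = 7, rank ∂_3 = 1 ⇒ b_2 = 8 − 7 − 1 = 0; all invariant factors of ∂_3 are 1 so no torsion. So H_2 = 0.
rank ∂_3 = 1, rank ∂_4 = 0 ⇒ b_3 = 1 − 1 − 0 = 0. So H_3 = 0.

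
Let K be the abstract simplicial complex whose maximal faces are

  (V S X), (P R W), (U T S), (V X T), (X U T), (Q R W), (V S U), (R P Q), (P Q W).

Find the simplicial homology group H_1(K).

H_1 = Z.

We work with the vertex ordering P < Q < R < S < T < U < V < W < X. The simplices of K, each written with vertices in increasing order, are:

  0-simplices (9): P, Q, R, S, T, U, V, W, X
  1-simplices (16): PQ, PR, PW, QR, QW, RW, ST, SU, SV, SX, TU, TV, TX, UV, UX, VX
  2-simplices (9): PQR, PQW, PRW, QRW, STU, SUV, SVX, TUX, TVX

Hence C_0 ≅ Z^9, C_1 ≅ Z^16, C_2 ≅ Z^9.

Boundary ∂_1: C_1 → C_0 maps an edge to its endpoints' difference, ∂[p,q] = q − p.
The 9×16 boundary matrix has rank 7 and Smith normal form diag(1,1,1,1,1,1,1).

Boundary ∂_2: C_2 → C_1 maps a triangle to the signed sum of its edges. For instance
  ∂TUX = UX − TX + TU,
  ∂TVX = VX − TX + TV.
The resulting 16×9 matrix has rank 8, and its Smith normal form has invariant factors (1,1,1,1,1,1,1,1).

From H_k ≅ ker(∂_k) / im(∂_{k+1}) we obtain:

  H_1: rank ker ∂_1 − rank ∂_2 = (16 − 7) − 8 = 1, and the invariant factors of ∂_2 are all 1, so H_1 ≅ Z.

(K is a triangulation of the disjoint union of the 2-sphere S^2 and the Möbius band.)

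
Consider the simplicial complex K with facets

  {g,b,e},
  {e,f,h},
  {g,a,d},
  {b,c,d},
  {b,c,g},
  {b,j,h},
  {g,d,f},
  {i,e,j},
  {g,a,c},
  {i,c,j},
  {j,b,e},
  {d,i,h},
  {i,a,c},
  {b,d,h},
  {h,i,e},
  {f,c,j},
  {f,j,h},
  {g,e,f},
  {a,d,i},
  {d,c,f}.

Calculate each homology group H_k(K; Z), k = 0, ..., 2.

H_0 ≅ Z,  H_1 ≅ Z ⊕ Z/2Z,  H_2 = 0.

Take the total order a < b < c < d < e < f < g < h < i < j on the vertex set. Then K (dimension 2) consists of the simplices:

  0-simplices (10): a, b, c, d, e, f, g, h, i, j
  1-simplices (30): ac, ad, ag, ai, bc, bd, be, bg, bh, bj, cd, cf, cg, ci, cj, df, dg, dh, di, ef, eg, eh, ei, ej, fg, fh, fj, hi, hj, ij
  2-simplices (20): acg, aci, adg, adi, bcd, bcg, bdh, beg, bej, bhj, cdf, cfj, cij, dfg, dhi, efg, efh, ehi, eij, fhj

so the chain groups are C_0 ≅ Z^10, C_1 ≅ Z^30, C_2 ≅ Z^20.

∂_1: C_1 → C_0 maps an edge to its endpoints' difference, ∂[p,q] = q − p. For instance
  ∂ad = d − a.
The resulting 10×30 matrix has rank 9, and its Smith normal form has invariant factors (1,1,1,1,1,1,1,1,1).

Boundary ∂_2: C_2 → C_1 sends each 2-simplex [p,q,r] to [q,r] − [p,r] + [p,q]. For instance
  ∂beg = eg − bg + be,
  ∂efh = fh − eh + ef.
The resulting 30×20 matrix has rank 20, and its Smith normal form has invariant factors (1,1,1,1,1,1,1,1,1,1,1,1,1,1,1,1,1,1,1,2).

From H_k ≅ ker(∂_k) / im(∂_{k+1}) we obtain:

  H_0: rank C_0 − rank ∂_1 = 10 − 9 = 1, and the invariant factors of ∂_1 are all 1, so H_0 = Z.
  H_1: rank ker ∂_1 − rank ∂_2 = (30 − 9) − 20 = 1, and ∂_2 has invariant factor 2 > 1, so H_1 = Z ⊕ Z/2Z.
  H_2: rank ker ∂_2 − rank ∂_3 = (20 − 20) − 0 = 0, and there is no ∂_3, so H_2 = 0.

As a check, the Euler characteristic is 10 − 30 + 20 = 0, which agrees with 1 − 1 + 0 = 0.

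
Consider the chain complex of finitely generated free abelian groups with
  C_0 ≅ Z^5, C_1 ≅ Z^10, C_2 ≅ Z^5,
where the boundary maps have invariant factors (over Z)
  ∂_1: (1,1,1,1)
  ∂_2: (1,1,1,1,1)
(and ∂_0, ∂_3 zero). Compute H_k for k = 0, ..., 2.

H_0: b_0 = 5 − 0 − 4 = 1; torsion from ∂_1 factors > 1: none. So H_0 ≅ Z.
H_1: b_1 = 10 − 4 − 5 = 1; torsion from ∂_2 factors > 1: none. So H_1 ≅ Z.
H_2: b_2 = 5 − 5 − 0 = 0; torsion from ∂_3 factors > 1: none. So H_2 ≅ 0.

H_0 ≅ Z,  H_1 ≅ Z,  H_2 = 0.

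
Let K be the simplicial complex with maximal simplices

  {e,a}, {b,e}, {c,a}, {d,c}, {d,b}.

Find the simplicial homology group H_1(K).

H_1 ≅ Z.

Fix the vertex order a < b < c < d < e and write every simplex with vertices in increasing order. Then dim K = 1 and the simplices of K are:

  0-simplices (5): a, b, c, d, e
  1-simplices (5): ac, ae, bd, be, cd

giving chain groups C_0 ≅ Z^5, C_1 ≅ Z^5.

Boundary ∂_1: C_1 → C_0 sends each edge [p,q] (with p < q) to q − p. For instance
  ∂ae = e − a.
The 5×5 boundary matrix has rank 4 and Smith normal form diag(1,1,1,1).

Reading off H_k = ker ∂_k / im ∂_{k+1}:

  H_1: rank ker ∂_1 − rank ∂_2 = (5 − 4) − 0 = 1, and there is no ∂_2, so H_1 = Z.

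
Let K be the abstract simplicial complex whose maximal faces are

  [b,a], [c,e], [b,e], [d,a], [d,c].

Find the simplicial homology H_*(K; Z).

Order the vertices as a < b < c < d < e. Listing each simplex with vertices in this order, K has dimension 1 with simplices:

  0-simplices (5): a, b, c, d, e
  1-simplices (5): ab, ad, be, cd, ce

Hence C_0 ≅ Z^5, C_1 ≅ Z^5.

Boundary ∂_1: C_1 → C_0 sends each edge [p,q] (with p < q) to q − p. For instance
  ∂ce = e − c.
The 5×5 boundary matrix has rank 4 and Smith normal form diag(1,1,1,1).

Reading off H_k = ker ∂_k / im ∂_{k+1}:

  H_0: rank C_0 − rank ∂_1 = 5 − 4 = 1, and the invariant factors of ∂_1 are all 1, so H_0 = Z.
  H_1: rank ker ∂_1 − rank ∂_2 = (5 − 4) − 0 = 1, and there is no ∂_2, so H_1 = Z.

H_0 ≅ Z,  H_1 ≅ Z.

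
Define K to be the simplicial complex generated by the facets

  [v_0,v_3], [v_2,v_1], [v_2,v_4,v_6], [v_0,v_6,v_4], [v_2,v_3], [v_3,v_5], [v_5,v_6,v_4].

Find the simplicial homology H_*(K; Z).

Take the total order v_0 < v_1 < v_2 < v_3 < v_4 < v_5 < v_6 on the vertex set. Then K (dimension 2) consists of the simplices:

  0-simplices (7): [v_0], [v_1], [v_2], [v_3], [v_4], [v_5], [v_6]
  1-simplices (11): [v_0,v_3], [v_0,v_4], [v_0,v_6], [v_1,v_2], [v_2,v_3], [v_2,v_4], [v_2,v_6], [v_3,v_5], [v_4,v_5], [v_4,v_6], [v_5,v_6]
  2-simplices (3): [v_0,v_4,v_6], [v_2,v_4,v_6], [v_4,v_5,v_6]

so the chain groups are C_0 ≅ Z^7, C_1 ≅ Z^11, C_2 ≅ Z^3.

The boundary map ∂_1: C_1 → C_0 sends each edge [p,q] (with p < q) to q − p. For instance
  ∂[v_0,v_6] = [v_6] − [v_0].
The 7×11 boundary matrix has rank 6 and Smith normal form diag(1,1,1,1,1,1).

Boundary ∂_2: C_2 → C_1 acts by ∂[p,q,r] = [q,r] − [p,r] + [p,q]. For instance
  ∂[v_2,v_4,v_6] = [v_4,v_6] − [v_2,v_6] + [v_2,v_4],
  ∂[v_0,v_4,v_6] = [v_4,v_6] − [v_0,v_6] + [v_0,v_4].
This gives a 11×3 integer matrix of rank 3; reducing to Smith normal form yields diagonal entries (1,1,1).

Reading off H_k = ker ∂_k / im ∂_{k+1}:

  H_0: rank C_0 − rank ∂_1 = 7 − 6 = 1, and the invariant factors of ∂_1 are all 1, so H_0 ≅ Z.
  H_1: rank ker ∂_1 − rank ∂_2 = (11 − 6) − 3 = 2, and the invariant factors of ∂_2 are all 1, so H_1 ≅ Z^2.
  H_2: rank ker ∂_2 − rank ∂_3 = (3 − 3) − 0 = 0, and there is no ∂_3, so H_2 ≅ 0.

H_0 ≅ Z,  H_1 ≅ Z^2,  H_2 = 0.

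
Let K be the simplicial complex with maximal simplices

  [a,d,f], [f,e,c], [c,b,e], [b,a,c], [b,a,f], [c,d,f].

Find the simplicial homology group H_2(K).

H_2 = 0.

Fix the vertex order a < b < c < d < e < f and write every simplex with vertices in increasing order. Then dim K = 2 and the simplices of K are:

  0-simplices (6): a, b, c, d, e, f
  1-simplices (12): ab, ac, ad, af, bc, be, bf, cd, ce, cf, df, ef
  2-simplices (6): abc, abf, adf, bce, cdf, cef

Hence C_0 ≅ Z^6, C_1 ≅ Z^12, C_2 ≅ Z^6.

∂_1: C_1 → C_0 maps an edge to its endpoints' difference, ∂[p,q] = q − p.
The 6×12 boundary matrix has rank 5 and Smith normal form diag(1,1,1,1,1).

The boundary map ∂_2: C_2 → C_1 maps a triangle to the signed sum of its edges. For instance
  ∂cdf = df − cf + cd,
  ∂adf = df − af + ad.
As a 12×6 matrix over Z this has rank 6, with invariant factors (1,1,1,1,1,1).

From H_k ≅ ker(∂_k) / im(∂_{k+1}) we obtain:

  H_2: rank ker ∂_2 − rank ∂_3 = (6 − 6) − 0 = 0, and there is no ∂_3, so H_2 = 0.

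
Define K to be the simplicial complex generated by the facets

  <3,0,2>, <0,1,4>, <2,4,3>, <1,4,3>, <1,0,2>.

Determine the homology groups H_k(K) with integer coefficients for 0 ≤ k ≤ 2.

Order the vertices as 0 < 1 < 2 < 3 < 4. Listing each simplex with vertices in this order, K has dimension 2 with simplices:

  0-simplices (5): [0], [1], [2], [3], [4]
  1-simplices (10): [0,1], [0,2], [0,3], [0,4], [1,2], [1,3], [1,4], [2,3], [2,4], [3,4]
  2-simplices (5): [0,1,2], [0,1,4], [0,2,3], [1,3,4], [2,3,4]

giving chain groups C_0 ≅ Z^5, C_1 ≅ Z^10, C_2 ≅ Z^5.

The boundary map ∂_1: C_1 → C_0 maps an edge to its endpoints' difference, ∂[p,q] = q − p.
This gives a 5×10 integer matrix of rank 4; reducing to Smith normal form yields diagonal entries (1,1,1,1).

∂_2: C_2 → C_1 maps a triangle to the signed sum of its edges. For instance
  ∂[1,3,4] = [3,4] − [1,4] + [1,3],
  ∂[0,1,4] = [1,4] − [0,4] + [0,1].
The 10×5 boundary matrix has rank 5 and Smith normal form diag(1,1,1,1,1).

Now H_k = ker ∂_k / im ∂_{k+1}, so:

  H_0: rank C_0 − rank ∂_1 = 5 − 4 = 1, and the invariant factors of ∂_1 are all 1, so H_0 ≅ Z.
  H_1: rank ker ∂_1 − rank ∂_2 = (10 − 4) − 5 = 1, and the invariant factors of ∂_2 are all 1, so H_1 ≅ Z.
  H_2: rank ker ∂_2 − rank ∂_3 = (5 − 5) − 0 = 0, and there is no ∂_3, so H_2 ≅ 0.

H_0 = Z,  H_1 = Z,  H_2 = 0.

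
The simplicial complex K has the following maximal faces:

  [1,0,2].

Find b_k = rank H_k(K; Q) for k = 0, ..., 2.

Fix the vertex order 0 < 1 < 2 and write every simplex with vertices in increasing order. Then dim K = 2 and the simplices of K are:

  0-simplices (3): [0], [1], [2]
  1-simplices (3): [0,1], [0,2], [1,2]
  2-simplices (1): [0,1,2]

so the chain groups are C_0 ≅ Z^3, C_1 ≅ Z^3, C_2 ≅ Z^1.

∂_1: C_1 → C_0 maps an edge to its endpoints' difference, ∂[p,q] = q − p. For instance
  ∂[0,1] = [1] − [0].
As a 3×3 matrix over Z this has rank 2, with invariant factors (1,1).

The boundary map ∂_2: C_2 → C_1 sends each 2-simplex [p,q,r] to [q,r] − [p,r] + [p,q]. For instance
  ∂[0,1,2] = [1,2] − [0,2] + [0,1].
The resulting 3×1 matrix has rank 1, and its Smith normal form has invariant factors (1).

From H_k ≅ ker(∂_k) / im(∂_{k+1}) we obtain:

  H_0: rank C_0 − rank ∂_1 = 3 − 2 = 1, and the invariant factors of ∂_1 are all 1, so H_0 = Z.
  H_1: rank ker ∂_1 − rank ∂_2 = (3 − 2) − 1 = 0, and the invariant factors of ∂_2 are all 1, so H_1 = 0.
  H_2: rank ker ∂_2 − rank ∂_3 = (1 − 1) − 0 = 0, and there is no ∂_3, so H_2 = 0.

(K is a triangulation of the 2-simplex.)

Hence the Betti numbers are b_0 = 1, b_1 = 0, b_2 = 0.

b_0 = 1, b_1 = 0, b_2 = 0.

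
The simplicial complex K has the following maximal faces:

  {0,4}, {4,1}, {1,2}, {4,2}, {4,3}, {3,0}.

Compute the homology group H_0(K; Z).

H_0 = Z.

Order the vertices as 0 < 1 < 2 < 3 < 4. Listing each simplex with vertices in this order, K has dimension 1 with simplices:

  0-simplices (5): [0], [1], [2], [3], [4]
  1-simplices (6): [0,3], [0,4], [1,2], [1,4], [2,4], [3,4]

Hence C_0 ≅ Z^5, C_1 ≅ Z^6.

Boundary ∂_1: C_1 → C_0 is given by ∂[p,q] = [q] − [p].
This gives a 5×6 integer matrix of rank 4; reducing to Smith normal form yields diagonal entries (1,1,1,1).

Computing H_k = (kernel of ∂_k) / (image of ∂_{k+1}):

  H_0: rank C_0 − rank ∂_1 = 5 − 4 = 1, and the invariant factors of ∂_1 are all 1, so H_0 ≅ Z.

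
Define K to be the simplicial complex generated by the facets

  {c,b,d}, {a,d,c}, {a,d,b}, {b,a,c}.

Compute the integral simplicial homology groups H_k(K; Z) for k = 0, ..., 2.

Fix the vertex order a < b < c < d and write every simplex with vertices in increasing order. Then dim K = 2 and the simplices of K are:

  0-simplices (4): a, b, c, d
  1-simplices (6): ab, ac, ad, bc, bd, cd
  2-simplices (4): abc, abd, acd, bcd

Hence C_0 ≅ Z^4, C_1 ≅ Z^6, C_2 ≅ Z^4.

Boundary ∂_1: C_1 → C_0 sends each edge [p,q] (with p < q) to q − p.
This gives a 4×6 integer matrix of rank 3; reducing to Smith normal form yields diagonal entries (1,1,1).

Boundary ∂_2: C_2 → C_1 maps a triangle to the signed sum of its edges. For instance
  ∂abc = bc − ac + ab,
  ∂abd = bd − ad + ab.
The 6×4 boundary matrix has rank 3 and Smith normal form diag(1,1,1).

From H_k ≅ ker(∂_k) / im(∂_{k+1}) we obtain:

  H_0: rank C_0 − rank ∂_1 = 4 − 3 = 1, and the invariant factors of ∂_1 are all 1, so H_0 ≅ Z.
  H_1: rank ker ∂_1 − rank ∂_2 = (6 − 3) − 3 = 0, and the invariant factors of ∂_2 are all 1, so H_1 ≅ 0.
  H_2: rank ker ∂_2 − rank ∂_3 = (4 − 3) − 0 = 1, and there is no ∂_3, so H_2 ≅ Z.

As a check, the Euler characteristic is 4 − 6 + 4 = 2, which agrees with 1 − 0 + 1 = 2.

H_0 = Z,  H_1 = 0,  H_2 = Z.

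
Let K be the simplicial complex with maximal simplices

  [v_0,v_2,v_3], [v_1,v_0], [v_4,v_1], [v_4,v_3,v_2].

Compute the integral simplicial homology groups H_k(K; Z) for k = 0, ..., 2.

H_0 ≅ Z,  H_1 ≅ Z,  H_2 = 0.

We work with the vertex ordering v_0 < v_1 < v_2 < v_3 < v_4. The simplices of K, each written with vertices in increasing order, are:

  0-simplices (5): [v_0], [v_1], [v_2], [v_3], [v_4]
  1-simplices (7): [v_0,v_1], [v_0,v_2], [v_0,v_3], [v_1,v_4], [v_2,v_3], [v_2,v_4], [v_3,v_4]
  2-simplices (2): [v_0,v_2,v_3], [v_2,v_3,v_4]

giving chain groups C_0 ≅ Z^5, C_1 ≅ Z^7, C_2 ≅ Z^2.

Boundary ∂_1: C_1 → C_0 maps an edge to its endpoints' difference, ∂[p,q] = q − p. For instance
  ∂[v_2,v_3] = [v_3] − [v_2].
This gives a 5×7 integer matrix of rank 4; reducing to Smith normal form yields diagonal entries (1,1,1,1).

Boundary ∂_2: C_2 → C_1 maps a triangle to the signed sum of its edges. For instance
  ∂[v_0,v_2,v_3] = [v_2,v_3] − [v_0,v_3] + [v_0,v_2],
  ∂[v_2,v_3,v_4] = [v_3,v_4] − [v_2,v_4] + [v_2,v_3].
This gives a 7×2 integer matrix of rank 2; reducing to Smith normal form yields diagonal entries (1,1).

From H_k ≅ ker(∂_k) / im(∂_{k+1}) we obtain:

  H_0: rank C_0 − rank ∂_1 = 5 − 4 = 1, and the invariant factors of ∂_1 are all 1, so H_0 = Z.
  H_1: rank ker ∂_1 − rank ∂_2 = (7 − 4) − 2 = 1, and the invariant factors of ∂_2 are all 1, so H_1 = Z.
  H_2: rank ker ∂_2 − rank ∂_3 = (2 − 2) − 0 = 0, and there is no ∂_3, so H_2 = 0.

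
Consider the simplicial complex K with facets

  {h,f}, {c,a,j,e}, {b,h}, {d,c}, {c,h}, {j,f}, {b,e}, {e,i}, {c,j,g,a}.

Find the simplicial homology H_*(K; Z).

H_0 ≅ Z,  H_1 ≅ Z^2,  H_2 = 0,  H_3 = 0.

Order the vertices as a < b < c < d < e < f < g < h < i < j. Listing each simplex with vertices in this order, K has dimension 3 with simplices:

  0-simplices (10): a, b, c, d, e, f, g, h, i, j
  1-simplices (16): ac, ae, ag, aj, be, bh, cd, ce, cg, ch, cj, ei, ej, fh, fj, gj
  2-simplices (7): ace, acg, acj, aej, agj, cej, cgj
  3-simplices (2): acej, acgj

so the chain groups are C_0 ≅ Z^10, C_1 ≅ Z^16, C_2 ≅ Z^7, C_3 ≅ Z^2.

The boundary map ∂_1: C_1 → C_0 sends each edge [p,q] (with p < q) to q − p. For instance
  ∂be = e − b.
This gives a 10×16 integer matrix of rank 9; reducing to Smith normal form yields diagonal entries (1,1,1,1,1,1,1,1,1).

The boundary map ∂_2: C_2 → C_1 maps a triangle to the signed sum of its edges. For instance
  ∂agj = gj − aj + ag,
  ∂cej = ej − cj + ce.
The resulting 16×7 matrix has rank 5, and its Smith normal form has invariant factors (1,1,1,1,1).

∂_3: C_3 → C_2 sends each 3-simplex σ to the alternating sum Σ_i (−1)^i (σ with its i-th vertex removed). For instance
  ∂acgj = cgj − agj + acj − acg,
  ∂acej = cej − aej + acj − ace.
As a 7×2 matrix over Z this has rank 2, with invariant factors (1,1).

Reading off H_k = ker ∂_k / im ∂_{k+1}:

  H_0: rank C_0 − rank ∂_1 = 10 − 9 = 1, and the invariant factors of ∂_1 are all 1, so H_0 ≅ Z.
  H_1: rank ker ∂_1 − rank ∂_2 = (16 − 9) − 5 = 2, and the invariant factors of ∂_2 are all 1, so H_1 ≅ Z^2.
  H_2: rank ker ∂_2 − rank ∂_3 = (7 − 5) − 2 = 0, and the invariant factors of ∂_3 are all 1, so H_2 ≅ 0.
  H_3: rank ker ∂_3 − rank ∂_4 = (2 − 2) − 0 = 0, and there is no ∂_4, so H_3 ≅ 0.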